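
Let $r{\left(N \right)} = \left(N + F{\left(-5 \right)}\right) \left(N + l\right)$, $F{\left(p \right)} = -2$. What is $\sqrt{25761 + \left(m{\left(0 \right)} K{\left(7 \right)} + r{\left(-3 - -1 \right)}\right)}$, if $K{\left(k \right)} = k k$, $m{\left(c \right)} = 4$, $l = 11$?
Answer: $161$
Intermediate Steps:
$r{\left(N \right)} = \left(-2 + N\right) \left(11 + N\right)$ ($r{\left(N \right)} = \left(N - 2\right) \left(N + 11\right) = \left(-2 + N\right) \left(11 + N\right)$)
$K{\left(k \right)} = k^{2}$
$\sqrt{25761 + \left(m{\left(0 \right)} K{\left(7 \right)} + r{\left(-3 - -1 \right)}\right)} = \sqrt{25761 + \left(4 \cdot 7^{2} + \left(-22 + \left(-3 - -1\right)^{2} + 9 \left(-3 - -1\right)\right)\right)} = \sqrt{25761 + \left(4 \cdot 49 + \left(-22 + \left(-3 + 1\right)^{2} + 9 \left(-3 + 1\right)\right)\right)} = \sqrt{25761 + \left(196 + \left(-22 + \left(-2\right)^{2} + 9 \left(-2\right)\right)\right)} = \sqrt{25761 + \left(196 - 36\right)} = \sqrt{25761 + 160} = \sqrt{25921} = 161$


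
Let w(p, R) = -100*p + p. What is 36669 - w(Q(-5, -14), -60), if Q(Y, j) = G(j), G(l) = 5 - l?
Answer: 38550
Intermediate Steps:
Q(Y, j) = 5 - j
w(p, R) = -99*p
36669 - w(Q(-5, -14), -60) = 36669 - (-99)*(5 - 1*(-14)) = 36669 - (-99)*(5 + 14) = 36669 - (-99)*19 = 36669 - 1*(-1881) = 36669 + 1881 = 38550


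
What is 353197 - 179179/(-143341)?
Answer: 4602526396/13031 ≈ 3.5320e+5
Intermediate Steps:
353197 - 179179/(-143341) = 353197 - 179179*(-1/143341) = 353197 + 16289/13031 = 4602526396/13031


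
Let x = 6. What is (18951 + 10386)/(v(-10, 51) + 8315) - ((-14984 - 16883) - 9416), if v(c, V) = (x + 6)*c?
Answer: 30758502/745 ≈ 41287.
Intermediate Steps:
v(c, V) = 12*c (v(c, V) = (6 + 6)*c = 12*c)
(18951 + 10386)/(v(-10, 51) + 8315) - ((-14984 - 16883) - 9416) = (18951 + 10386)/(12*(-10) + 8315) - ((-14984 - 16883) - 9416) = 29337/(-120 + 8315) - (-31867 - 9416) = 29337/8195 - 1*(-41283) = 29337*(1/8195) + 41283 = 2667/745 + 41283 = 30758502/745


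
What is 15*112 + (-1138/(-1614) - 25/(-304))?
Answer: 412344191/245328 ≈ 1680.8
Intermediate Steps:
15*112 + (-1138/(-1614) - 25/(-304)) = 1680 + (-1138*(-1/1614) - 25*(-1/304)) = 1680 + (569/807 + 25/304) = 1680 + 193151/245328 = 412344191/245328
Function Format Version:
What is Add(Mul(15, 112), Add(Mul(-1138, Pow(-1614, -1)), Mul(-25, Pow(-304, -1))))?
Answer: Rational(412344191, 245328) ≈ 1680.8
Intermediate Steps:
Add(Mul(15, 112), Add(Mul(-1138, Pow(-1614, -1)), Mul(-25, Pow(-304, -1)))) = Add(1680, Add(Mul(-1138, Rational(-1, 1614)), Mul(-25, Rational(-1, 304)))) = Add(1680, Add(Rational(569, 807), Rational(25, 304))) = Add(1680, Rational(193151, 245328)) = Rational(412344191, 245328)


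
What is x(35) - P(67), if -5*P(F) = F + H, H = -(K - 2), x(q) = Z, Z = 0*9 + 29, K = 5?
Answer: 209/5 ≈ 41.800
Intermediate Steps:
Z = 29 (Z = 0 + 29 = 29)
x(q) = 29
H = -3 (H = -(5 - 2) = -1*3 = -3)
P(F) = ⅗ - F/5 (P(F) = -(F - 3)/5 = -(-3 + F)/5 = ⅗ - F/5)
x(35) - P(67) = 29 - (⅗ - ⅕*67) = 29 - (⅗ - 67/5) = 29 - 1*(-64/5) = 29 + 64/5 = 209/5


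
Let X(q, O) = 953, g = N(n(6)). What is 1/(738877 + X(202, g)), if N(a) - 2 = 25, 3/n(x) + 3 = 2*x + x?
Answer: 1/739830 ≈ 1.3517e-6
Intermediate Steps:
n(x) = 3/(-3 + 3*x) (n(x) = 3/(-3 + (2*x + x)) = 3/(-3 + 3*x))
N(a) = 27 (N(a) = 2 + 25 = 27)
g = 27
1/(738877 + X(202, g)) = 1/(738877 + 953) = 1/739830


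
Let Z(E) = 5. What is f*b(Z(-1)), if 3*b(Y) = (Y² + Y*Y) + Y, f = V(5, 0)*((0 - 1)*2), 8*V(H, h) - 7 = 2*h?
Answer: -385/12 ≈ -32.083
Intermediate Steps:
V(H, h) = 7/8 + h/4 (V(H, h) = 7/8 + (2*h)/8 = 7/8 + h/4)
f = -7/4 (f = (7/8 + (¼)*0)*((0 - 1)*2) = (7/8 + 0)*(-1*2) = (7/8)*(-2) = -7/4 ≈ -1.7500)
b(Y) = Y/3 + 2*Y²/3 (b(Y) = ((Y² + Y*Y) + Y)/3 = ((Y² + Y²) + Y)/3 = (2*Y² + Y)/3 = (Y + 2*Y²)/3 = Y/3 + 2*Y²/3)
f*b(Z(-1)) = -7*5*(1 + 2*5)/12 = -7*5*(1 + 10)/12 = -7*5*11/12 = -7/4*55/3 = -385/12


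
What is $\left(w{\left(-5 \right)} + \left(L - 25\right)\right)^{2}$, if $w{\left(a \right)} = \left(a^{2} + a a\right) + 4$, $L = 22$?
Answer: $2601$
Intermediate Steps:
$w{\left(a \right)} = 4 + 2 a^{2}$ ($w{\left(a \right)} = \left(a^{2} + a^{2}\right) + 4 = 2 a^{2} + 4 = 4 + 2 a^{2}$)
$\left(w{\left(-5 \right)} + \left(L - 25\right)\right)^{2} = \left(\left(4 + 2 \left(-5\right)^{2}\right) + \left(22 - 25\right)\right)^{2} = \left(\left(4 + 2 \cdot 25\right) + \left(22 - 25\right)\right)^{2} = \left(\left(4 + 50\right) - 3\right)^{2} = \left(54 - 3\right)^{2} = 51^{2} = 2601$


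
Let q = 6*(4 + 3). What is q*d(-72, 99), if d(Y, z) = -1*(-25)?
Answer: 1050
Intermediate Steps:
d(Y, z) = 25
q = 42 (q = 6*7 = 42)
q*d(-72, 99) = 42*25 = 1050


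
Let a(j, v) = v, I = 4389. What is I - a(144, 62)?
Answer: 4327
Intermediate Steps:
I - a(144, 62) = 4389 - 1*62 = 4389 - 62 = 4327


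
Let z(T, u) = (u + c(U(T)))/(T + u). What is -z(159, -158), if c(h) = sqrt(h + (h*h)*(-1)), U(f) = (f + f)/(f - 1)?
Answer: 158 - 4*I*sqrt(795)/79 ≈ 158.0 - 1.4276*I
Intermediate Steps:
U(f) = 2*f/(-1 + f) (U(f) = (2*f)/(-1 + f) = 2*f/(-1 + f))
c(h) = sqrt(h - h**2) (c(h) = sqrt(h + h**2*(-1)) = sqrt(h - h**2))
z(T, u) = (u + sqrt(2)*sqrt(T*(1 - 2*T/(-1 + T))/(-1 + T)))/(T + u) (z(T, u) = (u + sqrt((2*T/(-1 + T))*(1 - 2*T/(-1 + T))))/(T + u) = (u + sqrt(2*T*(1 - 2*T/(-1 + T))/(-1 + T)))/(T + u) = (u + sqrt(2)*sqrt(T*(1 - 2*T/(-1 + T))/(-1 + T)))/(T + u))
-z(159, -158) = -(-158 + sqrt(2)*sqrt(-1*159*(1 + 159)/(-1 + 159)**2))/(159 - 158) = -(-158 + sqrt(2)*sqrt(-1*159*160/158**2))/1 = -(-158 + sqrt(2)*sqrt(-1*159*1/24964*160)) = -(-158 + sqrt(2)*sqrt(-6360/6241)) = -(-158 + sqrt(2)*(2*I*sqrt(1590)/79)) = -(-158 + 4*I*sqrt(795)/79) = 158 - 4*I*sqrt(795)/79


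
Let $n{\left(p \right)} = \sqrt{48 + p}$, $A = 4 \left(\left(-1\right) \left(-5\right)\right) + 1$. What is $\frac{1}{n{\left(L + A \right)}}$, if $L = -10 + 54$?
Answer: $\frac{\sqrt{113}}{113} \approx 0.094072$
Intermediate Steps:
$A = 21$ ($A = 4 \cdot 5 + 1 = 20 + 1 = 21$)
$L = 44$
$\frac{1}{n{\left(L + A \right)}} = \frac{1}{\sqrt{48 + \left(44 + 21\right)}} = \frac{1}{\sqrt{48 + 65}} = \frac{1}{\sqrt{113}} = \frac{\sqrt{113}}{113}$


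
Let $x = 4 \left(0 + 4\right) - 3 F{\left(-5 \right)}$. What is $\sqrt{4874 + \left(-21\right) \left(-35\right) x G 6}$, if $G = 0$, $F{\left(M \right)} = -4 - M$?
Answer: $\sqrt{4874} \approx 69.814$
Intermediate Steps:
$x = 13$ ($x = 4 \left(0 + 4\right) - 3 \left(-4 - -5\right) = 4 \cdot 4 - 3 \left(-4 + 5\right) = 16 - 3 = 13$)
$\sqrt{4874 + \left(-21\right) \left(-35\right) x G 6} = \sqrt{4874 + \left(-21\right) \left(-35\right) 13 \cdot 0 \cdot 6} = \sqrt{4874 + 735 \cdot 0 \cdot 6} = \sqrt{4874 + 735 \cdot 0} = \sqrt{4874 + 0} = \sqrt{4874}$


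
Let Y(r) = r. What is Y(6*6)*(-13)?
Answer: -468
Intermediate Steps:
Y(6*6)*(-13) = (6*6)*(-13) = 36*(-13) = -468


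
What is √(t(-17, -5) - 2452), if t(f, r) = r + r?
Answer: I*√2462 ≈ 49.619*I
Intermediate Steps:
t(f, r) = 2*r
√(t(-17, -5) - 2452) = √(2*(-5) - 2452) = √(-10 - 2452) = √(-2462) = I*√2462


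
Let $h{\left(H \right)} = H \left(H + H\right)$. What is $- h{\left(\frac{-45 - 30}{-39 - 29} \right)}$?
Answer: $- \frac{5625}{2312} \approx -2.433$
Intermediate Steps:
$h{\left(H \right)} = 2 H^{2}$ ($h{\left(H \right)} = H 2 H = 2 H^{2}$)
$- h{\left(\frac{-45 - 30}{-39 - 29} \right)} = - 2 \left(\frac{-45 - 30}{-39 - 29}\right)^{2} = - 2 \left(- \frac{75}{-68}\right)^{2} = - 2 \left(\left(-75\right) \left(- \frac{1}{68}\right)\right)^{2} = - 2 \left(\frac{75}{68}\right)^{2} = - \frac{2 \cdot 5625}{4624} = \left(-1\right) \frac{5625}{2312} = - \frac{5625}{2312}$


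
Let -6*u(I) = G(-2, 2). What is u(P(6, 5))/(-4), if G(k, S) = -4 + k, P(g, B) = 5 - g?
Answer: -¼ ≈ -0.25000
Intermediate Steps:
u(I) = 1 (u(I) = -(-4 - 2)/6 = -⅙*(-6) = 1)
u(P(6, 5))/(-4) = 1/(-4) = 1*(-¼) = -¼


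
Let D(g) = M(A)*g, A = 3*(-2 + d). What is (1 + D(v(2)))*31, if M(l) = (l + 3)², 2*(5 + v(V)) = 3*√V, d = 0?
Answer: -1364 + 837*√2/2 ≈ -772.15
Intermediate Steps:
A = -6 (A = 3*(-2 + 0) = 3*(-2) = -6)
v(V) = -5 + 3*√V/2 (v(V) = -5 + (3*√V)/2 = -5 + 3*√V/2)
M(l) = (3 + l)²
D(g) = 9*g (D(g) = (3 - 6)²*g = (-3)²*g = 9*g)
(1 + D(v(2)))*31 = (1 + 9*(-5 + 3*√2/2))*31 = (1 + (-45 + 27*√2/2))*31 = (-44 + 27*√2/2)*31 = -1364 + 837*√2/2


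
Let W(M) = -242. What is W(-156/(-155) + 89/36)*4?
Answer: -968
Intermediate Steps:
W(-156/(-155) + 89/36)*4 = -242*4 = -968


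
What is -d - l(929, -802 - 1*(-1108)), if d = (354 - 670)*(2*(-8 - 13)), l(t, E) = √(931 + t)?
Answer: -13272 - 2*√465 ≈ -13315.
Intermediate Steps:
d = 13272 (d = -632*(-21) = -316*(-42) = 13272)
-d - l(929, -802 - 1*(-1108)) = -1*13272 - √(931 + 929) = -13272 - √1860 = -13272 - 2*√465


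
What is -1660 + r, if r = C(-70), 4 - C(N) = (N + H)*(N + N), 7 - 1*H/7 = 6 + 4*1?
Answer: -14396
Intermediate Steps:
H = -21 (H = 49 - 7*(6 + 4*1) = 49 - 7*(6 + 4) = 49 - 7*10 = 49 - 70 = -21)
C(N) = 4 - 2*N*(-21 + N) (C(N) = 4 - (N - 21)*(N + N) = 4 - (-21 + N)*2*N = 4 - 2*N*(-21 + N))
r = -12736 (r = 4 - 2*(-70)² + 42*(-70) = 4 - 2*4900 - 2940 = 4 - 9800 - 2940 = -12736)
-1660 + r = -1660 - 12736 = -14396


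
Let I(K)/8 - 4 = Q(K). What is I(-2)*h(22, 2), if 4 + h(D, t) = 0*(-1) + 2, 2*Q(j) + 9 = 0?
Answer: 8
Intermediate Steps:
Q(j) = -9/2 (Q(j) = -9/2 + (½)*0 = -9/2 + 0 = -9/2)
h(D, t) = -2 (h(D, t) = -4 + (0*(-1) + 2) = -4 + (0 + 2) = -4 + 2 = -2)
I(K) = -4 (I(K) = 32 + 8*(-9/2) = 32 - 36 = -4)
I(-2)*h(22, 2) = -4*(-2) = 8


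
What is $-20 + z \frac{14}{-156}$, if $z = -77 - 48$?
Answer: $- \frac{685}{78} \approx -8.782$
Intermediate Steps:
$z = -125$
$-20 + z \frac{14}{-156} = -20 - 125 \frac{14}{-156} = -20 - 125 \cdot 14 \left(- \frac{1}{156}\right) = -20 - - \frac{875}{78} = -20 + \frac{875}{78} = - \frac{685}{78}$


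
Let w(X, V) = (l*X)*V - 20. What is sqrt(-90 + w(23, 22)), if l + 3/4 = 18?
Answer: sqrt(34474)/2 ≈ 92.836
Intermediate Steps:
l = 69/4 (l = -3/4 + 18 = 69/4 ≈ 17.250)
w(X, V) = -20 + 69*V*X/4 (w(X, V) = (69*X/4)*V - 20 = 69*V*X/4 - 20 = -20 + 69*V*X/4)
sqrt(-90 + w(23, 22)) = sqrt(-90 + (-20 + (69/4)*22*23)) = sqrt(-90 + (-20 + 17457/2)) = sqrt(-90 + 17417/2) = sqrt(17237/2) = sqrt(34474)/2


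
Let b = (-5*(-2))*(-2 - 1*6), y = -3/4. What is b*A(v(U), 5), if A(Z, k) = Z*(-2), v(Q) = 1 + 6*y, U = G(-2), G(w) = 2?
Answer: -560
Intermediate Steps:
U = 2
y = -3/4 (y = -3*1/4 = -3/4 ≈ -0.75000)
b = -80 (b = 10*(-2 - 6) = 10*(-8) = -80)
v(Q) = -7/2 (v(Q) = 1 + 6*(-3/4) = 1 - 9/2 = -7/2)
A(Z, k) = -2*Z
b*A(v(U), 5) = -(-160)*(-7)/2 = -80*7 = -560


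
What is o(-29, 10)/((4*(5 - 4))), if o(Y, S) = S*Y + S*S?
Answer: -95/2 ≈ -47.500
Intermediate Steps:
o(Y, S) = S² + S*Y (o(Y, S) = S*Y + S² = S² + S*Y)
o(-29, 10)/((4*(5 - 4))) = (10*(10 - 29))/((4*(5 - 4))) = (10*(-19))/((4*1)) = -190/4 = -190*¼ = -95/2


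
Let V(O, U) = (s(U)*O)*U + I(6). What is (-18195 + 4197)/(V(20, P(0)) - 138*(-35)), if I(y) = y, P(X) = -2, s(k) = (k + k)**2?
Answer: -6999/2098 ≈ -3.3360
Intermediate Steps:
s(k) = 4*k**2 (s(k) = (2*k)**2 = 4*k**2)
V(O, U) = 6 + 4*O*U**3 (V(O, U) = ((4*U**2)*O)*U + 6 = (4*O*U**2)*U + 6 = 4*O*U**3 + 6 = 6 + 4*O*U**3)
(-18195 + 4197)/(V(20, P(0)) - 138*(-35)) = (-18195 + 4197)/((6 + 4*20*(-2)**3) - 138*(-35)) = -13998/((6 + 4*20*(-8)) + 4830) = -13998/((6 - 640) + 4830) = -13998/(-634 + 4830) = -13998/4196 = -13998*1/4196 = -6999/2098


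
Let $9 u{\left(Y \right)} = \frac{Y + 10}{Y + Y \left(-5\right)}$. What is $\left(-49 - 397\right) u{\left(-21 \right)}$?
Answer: $\frac{2453}{378} \approx 6.4894$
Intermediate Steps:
$u{\left(Y \right)} = - \frac{10 + Y}{36 Y}$ ($u{\left(Y \right)} = \frac{\left(Y + 10\right) \frac{1}{Y + Y \left(-5\right)}}{9} = \frac{\left(10 + Y\right) \frac{1}{Y - 5 Y}}{9} = \frac{\left(10 + Y\right) \frac{1}{\left(-4\right) Y}}{9} = \frac{\left(10 + Y\right) \left(- \frac{1}{4 Y}\right)}{9} = \frac{\left(- \frac{1}{4}\right) \frac{1}{Y} \left(10 + Y\right)}{9} = - \frac{10 + Y}{36 Y}$)
$\left(-49 - 397\right) u{\left(-21 \right)} = \left(-49 - 397\right) \frac{-10 - -21}{36 \left(-21\right)} = - 446 \cdot \frac{1}{36} \left(- \frac{1}{21}\right) \left(-10 + 21\right) = - 446 \cdot \frac{1}{36} \left(- \frac{1}{21}\right) 11 = \left(-446\right) \left(- \frac{11}{756}\right) = \frac{2453}{378}$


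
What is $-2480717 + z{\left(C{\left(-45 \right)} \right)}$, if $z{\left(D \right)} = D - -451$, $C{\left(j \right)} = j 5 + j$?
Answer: $-2480536$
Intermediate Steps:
$C{\left(j \right)} = 6 j$ ($C{\left(j \right)} = 5 j + j = 6 j$)
$z{\left(D \right)} = 451 + D$ ($z{\left(D \right)} = D + 451 = 451 + D$)
$-2480717 + z{\left(C{\left(-45 \right)} \right)} = -2480717 + \left(451 + 6 \left(-45\right)\right) = -2480717 + \left(451 - 270\right) = -2480717 + 181 = -2480536$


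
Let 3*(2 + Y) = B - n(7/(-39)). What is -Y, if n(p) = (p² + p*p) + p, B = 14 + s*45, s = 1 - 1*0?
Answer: -80788/4563 ≈ -17.705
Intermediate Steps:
s = 1 (s = 1 + 0 = 1)
B = 59 (B = 14 + 1*45 = 14 + 45 = 59)
n(p) = p + 2*p² (n(p) = (p² + p²) + p = 2*p² + p = p + 2*p²)
Y = 80788/4563 (Y = -2 + (59 - 7/(-39)*(1 + 2*(7/(-39))))/3 = -2 + (59 - 7*(-1/39)*(1 + 2*(7*(-1/39))))/3 = -2 + (59 - (-7)*(1 + 2*(-7/39))/39)/3 = -2 + (59 - (-7)*(1 - 14/39)/39)/3 = -2 + (59 - (-7)*25/(39*39))/3 = -2 + (59 - 1*(-175/1521))/3 = -2 + (59 + 175/1521)/3 = -2 + (⅓)*(89914/1521) = -2 + 89914/4563 = 80788/4563 ≈ 17.705)
-Y = -1*80788/4563 = -80788/4563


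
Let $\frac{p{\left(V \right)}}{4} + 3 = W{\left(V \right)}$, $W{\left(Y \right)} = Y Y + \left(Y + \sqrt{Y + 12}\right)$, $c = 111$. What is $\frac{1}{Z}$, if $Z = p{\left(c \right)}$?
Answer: $\frac{4143}{205973224} - \frac{\sqrt{123}}{617919672} \approx 2.0096 \cdot 10^{-5}$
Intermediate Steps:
$W{\left(Y \right)} = Y + Y^{2} + \sqrt{12 + Y}$ ($W{\left(Y \right)} = Y^{2} + \left(Y + \sqrt{12 + Y}\right) = Y + Y^{2} + \sqrt{12 + Y}$)
$p{\left(V \right)} = -12 + 4 V + 4 V^{2} + 4 \sqrt{12 + V}$ ($p{\left(V \right)} = -12 + 4 \left(V + V^{2} + \sqrt{12 + V}\right) = -12 + \left(4 V + 4 V^{2} + 4 \sqrt{12 + V}\right) = -12 + 4 V + 4 V^{2} + 4 \sqrt{12 + V}$)
$Z = 49716 + 4 \sqrt{123}$ ($Z = -12 + 4 \cdot 111 + 4 \cdot 111^{2} + 4 \sqrt{12 + 111} = -12 + 444 + 4 \cdot 12321 + 4 \sqrt{123} = -12 + 444 + 49284 + 4 \sqrt{123} = 49716 + 4 \sqrt{123} \approx 49760.0$)
$\frac{1}{Z} = \frac{1}{49716 + 4 \sqrt{123}}$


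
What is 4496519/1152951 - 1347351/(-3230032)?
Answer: 16077329941409/3724068624432 ≈ 4.3171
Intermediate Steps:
4496519/1152951 - 1347351/(-3230032) = 4496519*(1/1152951) - 1347351*(-1/3230032) = 4496519/1152951 + 1347351/3230032 = 16077329941409/3724068624432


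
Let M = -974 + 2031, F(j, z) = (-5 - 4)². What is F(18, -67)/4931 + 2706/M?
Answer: 13428903/5212067 ≈ 2.5765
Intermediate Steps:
F(j, z) = 81 (F(j, z) = (-9)² = 81)
M = 1057
F(18, -67)/4931 + 2706/M = 81/4931 + 2706/1057 = 13428903/5212067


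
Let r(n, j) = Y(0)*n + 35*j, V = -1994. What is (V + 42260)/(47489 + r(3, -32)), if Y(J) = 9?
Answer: 20133/23198 ≈ 0.86788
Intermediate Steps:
r(n, j) = 9*n + 35*j
(V + 42260)/(47489 + r(3, -32)) = (-1994 + 42260)/(47489 + (9*3 + 35*(-32))) = 40266/(47489 + (27 - 1120)) = 40266/(47489 - 1093) = 40266/46396 = 40266*(1/46396) = 20133/23198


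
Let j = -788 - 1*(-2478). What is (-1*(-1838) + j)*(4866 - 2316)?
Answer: 8996400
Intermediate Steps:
j = 1690 (j = -788 + 2478 = 1690)
(-1*(-1838) + j)*(4866 - 2316) = (-1*(-1838) + 1690)*(4866 - 2316) = (1838 + 1690)*2550 = 3528*2550 = 8996400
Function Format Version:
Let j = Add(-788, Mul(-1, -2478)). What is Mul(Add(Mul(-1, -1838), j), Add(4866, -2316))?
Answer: 8996400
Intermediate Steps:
j = 1690 (j = Add(-788, 2478) = 1690)
Mul(Add(Mul(-1, -1838), j), Add(4866, -2316)) = Mul(Add(Mul(-1, -1838), 1690), Add(4866, -2316)) = Mul(Add(1838, 1690), 2550) = Mul(3528, 2550) = 8996400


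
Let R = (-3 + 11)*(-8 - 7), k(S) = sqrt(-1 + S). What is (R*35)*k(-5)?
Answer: -4200*I*sqrt(6) ≈ -10288.0*I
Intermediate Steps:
R = -120 (R = 8*(-15) = -120)
(R*35)*k(-5) = (-120*35)*sqrt(-1 - 5) = -4200*I*sqrt(6)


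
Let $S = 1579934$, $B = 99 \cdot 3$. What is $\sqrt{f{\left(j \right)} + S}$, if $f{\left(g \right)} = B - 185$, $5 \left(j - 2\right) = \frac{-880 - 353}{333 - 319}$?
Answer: $\sqrt{1580046} \approx 1257.0$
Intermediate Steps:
$B = 297$
$j = - \frac{1093}{70}$ ($j = 2 + \frac{\left(-880 - 353\right) \frac{1}{333 - 319}}{5} = 2 + \frac{\left(-1233\right) \frac{1}{14}}{5} = 2 + \frac{1}{5} \left(- \frac{1233}{14}\right) = 2 - \frac{1233}{70} = - \frac{1093}{70} \approx -15.614$)
$f{\left(g \right)} = 112$ ($f{\left(g \right)} = 297 - 185 = 112$)
$\sqrt{f{\left(j \right)} + S} = \sqrt{112 + 1579934} = \sqrt{1580046}$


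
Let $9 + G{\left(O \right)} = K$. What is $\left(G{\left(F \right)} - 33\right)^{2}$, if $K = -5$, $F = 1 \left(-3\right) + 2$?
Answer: $2209$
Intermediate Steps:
$F = -1$ ($F = -3 + 2 = -1$)
$G{\left(O \right)} = -14$ ($G{\left(O \right)} = -9 - 5 = -14$)
$\left(G{\left(F \right)} - 33\right)^{2} = \left(-14 - 33\right)^{2} = \left(-47\right)^{2} = 2209$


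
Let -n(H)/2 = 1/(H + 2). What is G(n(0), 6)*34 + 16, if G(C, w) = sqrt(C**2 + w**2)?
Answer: 16 + 34*sqrt(37) ≈ 222.81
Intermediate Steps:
n(H) = -2/(2 + H) (n(H) = -2/(H + 2) = -2/(2 + H))
G(n(0), 6)*34 + 16 = sqrt((-2/(2 + 0))**2 + 6**2)*34 + 16 = sqrt((-2/2)**2 + 36)*34 + 16 = sqrt((-2*1/2)**2 + 36)*34 + 16 = sqrt((-1)**2 + 36)*34 + 16 = sqrt(1 + 36)*34 + 16 = sqrt(37)*34 + 16 = 34*sqrt(37) + 16 = 16 + 34*sqrt(37)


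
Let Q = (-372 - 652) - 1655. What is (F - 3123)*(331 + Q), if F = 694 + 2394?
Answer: 82180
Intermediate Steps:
F = 3088
Q = -2679 (Q = -1024 - 1655 = -2679)
(F - 3123)*(331 + Q) = (3088 - 3123)*(331 - 2679) = -35*(-2348) = 82180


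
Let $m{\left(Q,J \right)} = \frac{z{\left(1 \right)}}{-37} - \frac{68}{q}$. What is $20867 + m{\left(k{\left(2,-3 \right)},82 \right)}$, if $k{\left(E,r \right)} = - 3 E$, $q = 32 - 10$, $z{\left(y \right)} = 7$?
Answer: $\frac{8491534}{407} \approx 20864.0$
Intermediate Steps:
$q = 22$
$m{\left(Q,J \right)} = - \frac{1335}{407}$ ($m{\left(Q,J \right)} = \frac{7}{-37} - \frac{68}{22} = 7 \left(- \frac{1}{37}\right) - \frac{34}{11} = - \frac{7}{37} - \frac{34}{11} = - \frac{1335}{407}$)
$20867 + m{\left(k{\left(2,-3 \right)},82 \right)} = 20867 - \frac{1335}{407} = \frac{8491534}{407}$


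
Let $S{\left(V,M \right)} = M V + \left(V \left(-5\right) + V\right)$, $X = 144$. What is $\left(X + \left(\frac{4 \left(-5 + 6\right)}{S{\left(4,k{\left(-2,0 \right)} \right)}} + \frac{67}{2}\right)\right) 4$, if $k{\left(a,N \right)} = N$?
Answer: $709$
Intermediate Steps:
$S{\left(V,M \right)} = - 4 V + M V$ ($S{\left(V,M \right)} = M V + \left(- 5 V + V\right) = M V - 4 V = - 4 V + M V$)
$\left(X + \left(\frac{4 \left(-5 + 6\right)}{S{\left(4,k{\left(-2,0 \right)} \right)}} + \frac{67}{2}\right)\right) 4 = \left(144 + \left(\frac{4 \left(-5 + 6\right)}{4 \left(-4 + 0\right)} + \frac{67}{2}\right)\right) 4 = \left(144 + \left(\frac{4 \cdot 1}{4 \left(-4\right)} + 67 \cdot \frac{1}{2}\right)\right) 4 = \left(144 + \left(\frac{4}{-16} + \frac{67}{2}\right)\right) 4 = \left(144 + \left(4 \left(- \frac{1}{16}\right) + \frac{67}{2}\right)\right) 4 = \left(144 + \left(- \frac{1}{4} + \frac{67}{2}\right)\right) 4 = \left(144 + \frac{133}{4}\right) 4 = \frac{709}{4} \cdot 4 = 709$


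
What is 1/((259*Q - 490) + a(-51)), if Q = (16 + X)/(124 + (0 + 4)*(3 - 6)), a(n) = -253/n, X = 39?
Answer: -816/292007 ≈ -0.0027945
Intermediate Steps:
Q = 55/112 (Q = (16 + 39)/(124 + (0 + 4)*(3 - 6)) = 55/(124 + 4*(-3)) = 55/(124 - 12) = 55/112 ≈ 0.49107)
1/((259*Q - 490) + a(-51)) = 1/((259*(55/112) - 490) - 253/(-51)) = 1/((2035/16 - 490) - 253*(-1/51)) = 1/(-5805/16 + 253/51) = 1/(-292007/816) = -816/292007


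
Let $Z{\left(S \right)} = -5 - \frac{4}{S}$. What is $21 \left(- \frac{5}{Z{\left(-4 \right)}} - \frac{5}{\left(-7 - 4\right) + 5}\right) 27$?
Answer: $\frac{4725}{4} \approx 1181.3$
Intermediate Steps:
$21 \left(- \frac{5}{Z{\left(-4 \right)}} - \frac{5}{\left(-7 - 4\right) + 5}\right) 27 = 21 \left(- \frac{5}{-5 - \frac{4}{-4}} - \frac{5}{\left(-7 - 4\right) + 5}\right) 27 = 21 \left(- \frac{5}{-5 - -1} - \frac{5}{-11 + 5}\right) 27 = 21 \left(- \frac{5}{-5 + 1} - \frac{5}{-6}\right) 27 = 21 \left(- \frac{5}{-4} - - \frac{5}{6}\right) 27 = 21 \left(\left(-5\right) \left(- \frac{1}{4}\right) + \frac{5}{6}\right) 27 = 21 \left(\frac{5}{4} + \frac{5}{6}\right) 27 = 21 \cdot \frac{25}{12} \cdot 27 = \frac{175}{4} \cdot 27 = \frac{4725}{4}$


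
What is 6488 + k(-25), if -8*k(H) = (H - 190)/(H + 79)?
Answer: 2803031/432 ≈ 6488.5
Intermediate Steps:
k(H) = -(-190 + H)/(8*(79 + H)) (k(H) = -(H - 190)/(8*(H + 79)) = -(-190 + H)/(8*(79 + H)))
6488 + k(-25) = 6488 + (190 - 1*(-25))/(8*(79 - 25)) = 6488 + (⅛)*(190 + 25)/54 = 6488 + (⅛)*(1/54)*215 = 6488 + 215/432 = 2803031/432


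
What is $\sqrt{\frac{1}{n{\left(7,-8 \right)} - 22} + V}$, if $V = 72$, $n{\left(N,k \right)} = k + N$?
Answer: $\frac{\sqrt{38065}}{23} \approx 8.4827$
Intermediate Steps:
$n{\left(N,k \right)} = N + k$
$\sqrt{\frac{1}{n{\left(7,-8 \right)} - 22} + V} = \sqrt{\frac{1}{\left(7 - 8\right) - 22} + 72} = \sqrt{\frac{1}{-1 + \left(-22 + 0\right)} + 72} = \sqrt{\frac{1}{-1 - 22} + 72} = \sqrt{\frac{1}{-23} + 72} = \sqrt{- \frac{1}{23} + 72} = \sqrt{\frac{1655}{23}} = \frac{\sqrt{38065}}{23}$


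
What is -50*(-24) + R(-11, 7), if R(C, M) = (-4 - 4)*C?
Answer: 1288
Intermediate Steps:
R(C, M) = -8*C
-50*(-24) + R(-11, 7) = -50*(-24) - 8*(-11) = 1200 + 88 = 1288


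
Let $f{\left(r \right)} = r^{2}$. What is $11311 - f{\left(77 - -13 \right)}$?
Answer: $3211$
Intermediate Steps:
$11311 - f{\left(77 - -13 \right)} = 11311 - \left(77 - -13\right)^{2} = 11311 - \left(77 + 13\right)^{2} = 11311 - 90^{2} = 11311 - 8100 = 3211$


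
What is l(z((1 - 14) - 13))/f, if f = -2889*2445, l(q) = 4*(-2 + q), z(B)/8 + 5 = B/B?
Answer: 136/7063605 ≈ 1.9254e-5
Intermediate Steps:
z(B) = -32 (z(B) = -40 + 8*(B/B) = -40 + 8*1 = -40 + 8 = -32)
l(q) = -8 + 4*q
f = -7063605
l(z((1 - 14) - 13))/f = (-8 + 4*(-32))/(-7063605) = (-8 - 128)*(-1/7063605) = -136*(-1/7063605) = 136/7063605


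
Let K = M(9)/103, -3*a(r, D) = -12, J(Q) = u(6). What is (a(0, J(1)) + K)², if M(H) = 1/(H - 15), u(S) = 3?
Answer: 6105841/381924 ≈ 15.987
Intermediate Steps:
J(Q) = 3
a(r, D) = 4 (a(r, D) = -⅓*(-12) = 4)
M(H) = 1/(-15 + H)
K = -1/618 (K = 1/((-15 + 9)*103) = (1/103)/(-6) = -⅙*1/103 = -1/618 ≈ -0.0016181)
(a(0, J(1)) + K)² = (4 - 1/618)² = (2471/618)² = 6105841/381924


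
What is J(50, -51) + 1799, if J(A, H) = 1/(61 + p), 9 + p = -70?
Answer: 32381/18 ≈ 1798.9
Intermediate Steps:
p = -79 (p = -9 - 70 = -79)
J(A, H) = -1/18 (J(A, H) = 1/(61 - 79) = 1/(-18) = -1/18)
J(50, -51) + 1799 = -1/18 + 1799 = 32381/18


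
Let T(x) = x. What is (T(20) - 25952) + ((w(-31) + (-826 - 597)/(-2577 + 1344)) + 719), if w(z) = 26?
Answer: -31054148/1233 ≈ -25186.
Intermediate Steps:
(T(20) - 25952) + ((w(-31) + (-826 - 597)/(-2577 + 1344)) + 719) = (20 - 25952) + ((26 + (-826 - 597)/(-2577 + 1344)) + 719) = -25932 + ((26 - 1423/(-1233)) + 719) = -25932 + ((26 - 1423*(-1/1233)) + 719) = -25932 + ((26 + 1423/1233) + 719) = -25932 + (33481/1233 + 719) = -25932 + 920008/1233 = -31054148/1233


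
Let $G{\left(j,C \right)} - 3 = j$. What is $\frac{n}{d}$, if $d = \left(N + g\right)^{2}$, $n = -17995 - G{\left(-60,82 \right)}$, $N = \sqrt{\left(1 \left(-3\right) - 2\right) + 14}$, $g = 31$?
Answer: $- \frac{8969}{578} \approx -15.517$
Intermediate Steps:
$G{\left(j,C \right)} = 3 + j$
$N = 3$ ($N = \sqrt{\left(-3 - 2\right) + 14} = \sqrt{-5 + 14} = \sqrt{9} = 3$)
$n = -17938$ ($n = -17995 - \left(3 - 60\right) = -17995 - -57 = -17995 + 57 = -17938$)
$d = 1156$ ($d = \left(3 + 31\right)^{2} = 34^{2} = 1156$)
$\frac{n}{d} = - \frac{17938}{1156} = \left(-17938\right) \frac{1}{1156} = - \frac{8969}{578}$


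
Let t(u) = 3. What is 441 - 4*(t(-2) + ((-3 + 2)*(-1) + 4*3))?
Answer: 377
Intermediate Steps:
441 - 4*(t(-2) + ((-3 + 2)*(-1) + 4*3)) = 441 - 4*(3 + ((-3 + 2)*(-1) + 4*3)) = 441 - 4*(3 + (-1*(-1) + 12)) = 441 - 4*(3 + (1 + 12)) = 441 - 4*(3 + 13) = 441 - 4*16 = 441 - 64 = 377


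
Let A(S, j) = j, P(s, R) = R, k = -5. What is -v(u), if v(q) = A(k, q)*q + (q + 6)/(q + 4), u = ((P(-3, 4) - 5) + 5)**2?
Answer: -2571/10 ≈ -257.10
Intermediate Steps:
u = 16 (u = ((4 - 5) + 5)**2 = (-1 + 5)**2 = 4**2 = 16)
v(q) = q**2 + (6 + q)/(4 + q) (v(q) = q*q + (q + 6)/(q + 4) = q**2 + (6 + q)/(4 + q))
-v(u) = -(6 + 16 + 16**3 + 4*16**2)/(4 + 16) = -(6 + 16 + 4096 + 4*256)/20 = -(6 + 16 + 4096 + 1024)/20 = -5142/20 = -1*2571/10 = -2571/10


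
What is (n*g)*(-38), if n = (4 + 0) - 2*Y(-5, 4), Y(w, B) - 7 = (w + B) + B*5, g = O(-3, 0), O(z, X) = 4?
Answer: 7296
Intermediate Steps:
g = 4
Y(w, B) = 7 + w + 6*B (Y(w, B) = 7 + ((w + B) + B*5) = 7 + ((B + w) + 5*B) = 7 + (w + 6*B) = 7 + w + 6*B)
n = -48 (n = (4 + 0) - 2*(7 - 5 + 6*4) = 4 - 2*(7 - 5 + 24) = 4 - 2*26 = 4 - 52 = -48)
(n*g)*(-38) = -48*4*(-38) = -192*(-38) = 7296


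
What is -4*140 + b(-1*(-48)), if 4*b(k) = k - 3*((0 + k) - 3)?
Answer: -2327/4 ≈ -581.75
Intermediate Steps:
b(k) = 9/4 - k/2 (b(k) = (k - 3*((0 + k) - 3))/4 = (k - 3*(k - 3))/4 = (k - 3*(-3 + k))/4 = (k + (9 - 3*k))/4 = (9 - 2*k)/4 = 9/4 - k/2)
-4*140 + b(-1*(-48)) = -4*140 + (9/4 - (-1)*(-48)/2) = -560 + (9/4 - ½*48) = -560 + (9/4 - 24) = -560 - 87/4 = -2327/4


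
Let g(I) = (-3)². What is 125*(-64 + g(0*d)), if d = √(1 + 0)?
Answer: -6875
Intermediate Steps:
d = 1 (d = √1 = 1)
g(I) = 9
125*(-64 + g(0*d)) = 125*(-64 + 9) = 125*(-55) = -6875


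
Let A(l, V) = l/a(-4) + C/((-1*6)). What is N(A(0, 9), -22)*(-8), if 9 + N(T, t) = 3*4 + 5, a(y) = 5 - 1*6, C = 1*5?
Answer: -64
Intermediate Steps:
C = 5
a(y) = -1 (a(y) = 5 - 6 = -1)
A(l, V) = -5/6 - l (A(l, V) = l/(-1) + 5/((-1*6)) = l*(-1) + 5/(-6) = -l + 5*(-1/6) = -l - 5/6 = -5/6 - l)
N(T, t) = 8 (N(T, t) = -9 + (3*4 + 5) = -9 + (12 + 5) = -9 + 17 = 8)
N(A(0, 9), -22)*(-8) = 8*(-8) = -64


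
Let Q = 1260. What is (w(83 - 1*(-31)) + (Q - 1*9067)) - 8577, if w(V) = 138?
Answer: -16246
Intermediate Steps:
(w(83 - 1*(-31)) + (Q - 1*9067)) - 8577 = (138 + (1260 - 1*9067)) - 8577 = (138 + (1260 - 9067)) - 8577 = (138 - 7807) - 8577 = -7669 - 8577 = -16246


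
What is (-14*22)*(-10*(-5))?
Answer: -15400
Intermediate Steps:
(-14*22)*(-10*(-5)) = -308*50 = -15400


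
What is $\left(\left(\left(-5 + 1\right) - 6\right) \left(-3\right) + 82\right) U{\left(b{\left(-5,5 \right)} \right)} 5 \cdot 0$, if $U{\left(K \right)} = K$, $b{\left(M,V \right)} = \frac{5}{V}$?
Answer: $0$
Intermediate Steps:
$\left(\left(\left(-5 + 1\right) - 6\right) \left(-3\right) + 82\right) U{\left(b{\left(-5,5 \right)} \right)} 5 \cdot 0 = \left(\left(\left(-5 + 1\right) - 6\right) \left(-3\right) + 82\right) \frac{5}{5} \cdot 5 \cdot 0 = \left(\left(-4 - 6\right) \left(-3\right) + 82\right) 5 \cdot \frac{1}{5} \cdot 5 \cdot 0 = \left(\left(-10\right) \left(-3\right) + 82\right) 1 \cdot 5 \cdot 0 = \left(30 + 82\right) 5 \cdot 0 = 112 \cdot 0 = 0$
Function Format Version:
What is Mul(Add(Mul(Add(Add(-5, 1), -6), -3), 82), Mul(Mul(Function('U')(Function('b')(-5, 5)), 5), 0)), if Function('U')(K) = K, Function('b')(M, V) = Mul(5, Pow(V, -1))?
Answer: 0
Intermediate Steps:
Mul(Add(Mul(Add(Add(-5, 1), -6), -3), 82), Mul(Mul(Function('U')(Function('b')(-5, 5)), 5), 0)) = Mul(Add(Mul(Add(Add(-5, 1), -6), -3), 82), Mul(Mul(Mul(5, Pow(5, -1)), 5), 0)) = Mul(Add(Mul(Add(-4, -6), -3), 82), Mul(Mul(Mul(5, Rational(1, 5)), 5), 0)) = Mul(Add(Mul(-10, -3), 82), Mul(Mul(1, 5), 0)) = Mul(Add(30, 82), Mul(5, 0)) = Mul(112, 0) = 0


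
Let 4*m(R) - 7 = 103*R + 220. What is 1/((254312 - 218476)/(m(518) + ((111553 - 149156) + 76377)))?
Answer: 208677/143344 ≈ 1.4558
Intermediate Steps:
m(R) = 227/4 + 103*R/4 (m(R) = 7/4 + (103*R + 220)/4 = 7/4 + (220 + 103*R)/4 = 7/4 + (55 + 103*R/4) = 227/4 + 103*R/4)
1/((254312 - 218476)/(m(518) + ((111553 - 149156) + 76377))) = 1/((254312 - 218476)/((227/4 + (103/4)*518) + ((111553 - 149156) + 76377))) = 1/(35836/((227/4 + 26677/2) + (-37603 + 76377))) = 1/(35836/(53581/4 + 38774)) = 1/(35836/(208677/4)) = 1/(35836*(4/208677)) = 1/(143344/208677) = 208677/143344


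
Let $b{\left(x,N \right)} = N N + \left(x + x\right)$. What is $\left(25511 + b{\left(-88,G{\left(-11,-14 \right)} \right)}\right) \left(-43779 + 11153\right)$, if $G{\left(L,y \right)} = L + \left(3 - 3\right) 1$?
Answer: $-830527456$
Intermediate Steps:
$G{\left(L,y \right)} = L$ ($G{\left(L,y \right)} = L + 0 \cdot 1 = L + 0 = L$)
$b{\left(x,N \right)} = N^{2} + 2 x$
$\left(25511 + b{\left(-88,G{\left(-11,-14 \right)} \right)}\right) \left(-43779 + 11153\right) = \left(25511 + \left(\left(-11\right)^{2} + 2 \left(-88\right)\right)\right) \left(-43779 + 11153\right) = \left(25511 + \left(121 - 176\right)\right) \left(-32626\right) = \left(25511 - 55\right) \left(-32626\right) = 25456 \left(-32626\right) = -830527456$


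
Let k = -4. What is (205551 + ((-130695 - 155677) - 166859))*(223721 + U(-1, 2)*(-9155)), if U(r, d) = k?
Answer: -64481258880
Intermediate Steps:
U(r, d) = -4
(205551 + ((-130695 - 155677) - 166859))*(223721 + U(-1, 2)*(-9155)) = (205551 + ((-130695 - 155677) - 166859))*(223721 - 4*(-9155)) = (205551 + (-286372 - 166859))*(223721 + 36620) = (205551 - 453231)*260341 = -247680*260341 = -64481258880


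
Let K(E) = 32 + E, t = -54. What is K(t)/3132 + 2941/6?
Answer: 383795/783 ≈ 490.16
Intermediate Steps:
K(t)/3132 + 2941/6 = (32 - 54)/3132 + 2941/6 = -22*1/3132 + 2941*(⅙) = -11/1566 + 2941/6 = 383795/783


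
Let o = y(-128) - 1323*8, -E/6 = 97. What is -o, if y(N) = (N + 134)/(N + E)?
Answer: 3757323/355 ≈ 10584.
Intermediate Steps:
E = -582 (E = -6*97 = -582)
y(N) = (134 + N)/(-582 + N) (y(N) = (N + 134)/(N - 582) = (134 + N)/(-582 + N))
o = -3757323/355 (o = (134 - 128)/(-582 - 128) - 1323*8 = 6/(-710) - 1*10584 = -1/710*6 - 10584 = -3/355 - 10584 = -3757323/355 ≈ -10584.)
-o = -1*(-3757323/355) = 3757323/355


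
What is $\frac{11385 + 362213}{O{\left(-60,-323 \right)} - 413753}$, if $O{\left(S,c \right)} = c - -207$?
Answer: $- \frac{373598}{413869} \approx -0.9027$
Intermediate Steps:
$O{\left(S,c \right)} = 207 + c$ ($O{\left(S,c \right)} = c + 207 = 207 + c$)
$\frac{11385 + 362213}{O{\left(-60,-323 \right)} - 413753} = \frac{11385 + 362213}{\left(207 - 323\right) - 413753} = \frac{373598}{-116 - 413753} = \frac{373598}{-413869} = 373598 \left(- \frac{1}{413869}\right) = - \frac{373598}{413869}$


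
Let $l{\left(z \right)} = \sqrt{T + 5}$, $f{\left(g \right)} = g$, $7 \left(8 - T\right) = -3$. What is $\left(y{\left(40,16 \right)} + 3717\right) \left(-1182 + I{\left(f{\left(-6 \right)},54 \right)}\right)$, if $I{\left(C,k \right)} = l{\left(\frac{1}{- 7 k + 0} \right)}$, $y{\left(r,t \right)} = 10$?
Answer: $-4405314 + \frac{3727 \sqrt{658}}{7} \approx -4.3917 \cdot 10^{6}$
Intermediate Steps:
$T = \frac{59}{7}$ ($T = 8 - - \frac{3}{7} = 8 + \frac{3}{7} = \frac{59}{7} \approx 8.4286$)
$l{\left(z \right)} = \frac{\sqrt{658}}{7}$ ($l{\left(z \right)} = \sqrt{\frac{59}{7} + 5} = \sqrt{\frac{94}{7}} = \frac{\sqrt{658}}{7}$)
$I{\left(C,k \right)} = \frac{\sqrt{658}}{7}$
$\left(y{\left(40,16 \right)} + 3717\right) \left(-1182 + I{\left(f{\left(-6 \right)},54 \right)}\right) = \left(10 + 3717\right) \left(-1182 + \frac{\sqrt{658}}{7}\right) = 3727 \left(-1182 + \frac{\sqrt{658}}{7}\right) = -4405314 + \frac{3727 \sqrt{658}}{7}$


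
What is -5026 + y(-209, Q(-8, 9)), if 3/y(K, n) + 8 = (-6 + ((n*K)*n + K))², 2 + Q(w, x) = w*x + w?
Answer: -9928950411955775/1975517391953 ≈ -5026.0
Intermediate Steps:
Q(w, x) = -2 + w + w*x (Q(w, x) = -2 + (w*x + w) = -2 + (w + w*x) = -2 + w + w*x)
y(K, n) = 3/(-8 + (-6 + K + K*n²)²) (y(K, n) = 3/(-8 + (-6 + ((n*K)*n + K))²) = 3/(-8 + (-6 + ((K*n)*n + K))²) = 3/(-8 + (-6 + (K*n² + K))²) = 3/(-8 + (-6 + (K + K*n²))²) = 3/(-8 + (-6 + K + K*n²)²))
-5026 + y(-209, Q(-8, 9)) = -5026 + 3/(-8 + (-6 - 209 - 209*(-2 - 8 - 8*9)²)²) = -5026 + 3/(-8 + (-6 - 209 - 209*(-2 - 8 - 72)²)²) = -5026 + 3/(-8 + (-6 - 209 - 209*(-82)²)²) = -5026 + 3/(-8 + (-6 - 209 - 209*6724)²) = -5026 + 3/(-8 + (-6 - 209 - 1405316)²) = -5026 + 3/(-8 + (-1405531)²) = -5026 + 3/(-8 + 1975517391961) = -5026 + 3/1975517391953 = -9928950411955775/1975517391953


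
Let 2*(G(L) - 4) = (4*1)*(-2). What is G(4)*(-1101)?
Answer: 0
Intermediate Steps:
G(L) = 0 (G(L) = 4 + ((4*1)*(-2))/2 = 4 + (4*(-2))/2 = 4 + (½)*(-8) = 4 - 4 = 0)
G(4)*(-1101) = 0*(-1101) = 0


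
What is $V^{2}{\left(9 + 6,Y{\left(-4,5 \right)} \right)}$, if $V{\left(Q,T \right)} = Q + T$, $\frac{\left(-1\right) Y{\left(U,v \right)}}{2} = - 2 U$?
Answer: $1$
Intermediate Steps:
$Y{\left(U,v \right)} = 4 U$ ($Y{\left(U,v \right)} = - 2 \left(- 2 U\right) = 4 U$)
$V^{2}{\left(9 + 6,Y{\left(-4,5 \right)} \right)} = \left(\left(9 + 6\right) + 4 \left(-4\right)\right)^{2} = \left(15 - 16\right)^{2} = \left(-1\right)^{2} = 1$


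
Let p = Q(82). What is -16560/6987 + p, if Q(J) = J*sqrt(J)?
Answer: -5520/2329 + 82*sqrt(82) ≈ 740.17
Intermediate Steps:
Q(J) = J**(3/2)
p = 82*sqrt(82) (p = 82**(3/2) = 82*sqrt(82) ≈ 742.54)
-16560/6987 + p = -16560/6987 + 82*sqrt(82) = -16560*1/6987 + 82*sqrt(82) = -5520/2329 + 82*sqrt(82)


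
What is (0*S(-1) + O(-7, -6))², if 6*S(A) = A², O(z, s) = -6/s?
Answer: 1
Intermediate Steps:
S(A) = A²/6
(0*S(-1) + O(-7, -6))² = (0*((⅙)*(-1)²) - 6/(-6))² = (0*((⅙)*1) - 6*(-⅙))² = (0*(⅙) + 1)² = (0 + 1)² = 1² = 1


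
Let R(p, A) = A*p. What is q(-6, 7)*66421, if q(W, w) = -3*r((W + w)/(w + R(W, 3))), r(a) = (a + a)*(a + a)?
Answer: -797052/121 ≈ -6587.2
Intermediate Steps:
r(a) = 4*a² (r(a) = (2*a)*(2*a) = 4*a²)
q(W, w) = -12*(W + w)²/(w + 3*W)² (q(W, w) = -12*((W + w)/(w + 3*W))² = -12*(W + w)²/(w + 3*W)²)
q(-6, 7)*66421 = -12*(-6 + 7)²/(7 + 3*(-6))²*66421 = -12*1²/(7 - 18)²*66421 = -12*1/(-11)²*66421 = -12*1*1/121*66421 = -12/121*66421 = -797052/121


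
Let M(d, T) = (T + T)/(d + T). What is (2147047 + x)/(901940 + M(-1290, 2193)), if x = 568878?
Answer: 19011475/6313614 ≈ 3.0112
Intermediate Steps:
M(d, T) = 2*T/(T + d) (M(d, T) = (2*T)/(T + d) = 2*T/(T + d))
(2147047 + x)/(901940 + M(-1290, 2193)) = (2147047 + 568878)/(901940 + 2*2193/(2193 - 1290)) = 2715925/(901940 + 2*2193/903) = 2715925/(901940 + 2*2193*(1/903)) = 2715925/(901940 + 34/7) = 2715925/(6313614/7) = 2715925*(7/6313614) = 19011475/6313614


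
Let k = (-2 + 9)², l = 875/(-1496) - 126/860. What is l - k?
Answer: -15995609/321640 ≈ -49.731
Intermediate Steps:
l = -235249/321640 (l = 875*(-1/1496) - 126*1/860 = -875/1496 - 63/430 = -235249/321640 ≈ -0.73140)
k = 49 (k = 7² = 49)
l - k = -235249/321640 - 1*49 = -235249/321640 - 49 = -15995609/321640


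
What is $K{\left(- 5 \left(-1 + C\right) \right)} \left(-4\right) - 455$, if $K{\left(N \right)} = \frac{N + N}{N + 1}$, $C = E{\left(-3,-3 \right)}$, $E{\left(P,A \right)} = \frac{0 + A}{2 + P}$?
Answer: $- \frac{4175}{9} \approx -463.89$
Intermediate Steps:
$E{\left(P,A \right)} = \frac{A}{2 + P}$
$C = 3$ ($C = - \frac{3}{2 - 3} = - \frac{3}{-1} = \left(-3\right) \left(-1\right) = 3$)
$K{\left(N \right)} = \frac{2 N}{1 + N}$
$K{\left(- 5 \left(-1 + C\right) \right)} \left(-4\right) - 455 = \frac{2 \left(- 5 \left(-1 + 3\right)\right)}{1 - 5 \left(-1 + 3\right)} \left(-4\right) - 455 = \frac{2 \left(\left(-5\right) 2\right)}{1 - 10} \left(-4\right) - 455 = 2 \left(-10\right) \frac{1}{1 - 10} \left(-4\right) - 455 = 2 \left(-10\right) \frac{1}{-9} \left(-4\right) - 455 = 2 \left(-10\right) \left(- \frac{1}{9}\right) \left(-4\right) - 455 = \frac{20}{9} \left(-4\right) - 455 = - \frac{80}{9} - 455 = - \frac{4175}{9}$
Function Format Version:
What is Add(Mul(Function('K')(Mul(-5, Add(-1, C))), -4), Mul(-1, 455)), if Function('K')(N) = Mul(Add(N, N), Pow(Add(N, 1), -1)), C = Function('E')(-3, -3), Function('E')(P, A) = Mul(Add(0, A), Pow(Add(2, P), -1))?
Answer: Rational(-4175, 9) ≈ -463.89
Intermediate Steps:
Function('E')(P, A) = Mul(A, Pow(Add(2, P), -1))
C = 3 (C = Mul(-3, Pow(Add(2, -3), -1)) = Mul(-3, Pow(-1, -1)) = Mul(-3, -1) = 3)
Function('K')(N) = Mul(2, N, Pow(Add(1, N), -1)) (Function('K')(N) = Mul(Mul(2, N), Pow(Add(1, N), -1)) = Mul(2, N, Pow(Add(1, N), -1)))
Add(Mul(Function('K')(Mul(-5, Add(-1, C))), -4), Mul(-1, 455)) = Add(Mul(Mul(2, Mul(-5, Add(-1, 3)), Pow(Add(1, Mul(-5, Add(-1, 3))), -1)), -4), Mul(-1, 455)) = Add(Mul(Mul(2, Mul(-5, 2), Pow(Add(1, Mul(-5, 2)), -1)), -4), -455) = Add(Mul(Mul(2, -10, Pow(Add(1, -10), -1)), -4), -455) = Add(Mul(Mul(2, -10, Pow(-9, -1)), -4), -455) = Add(Mul(Mul(2, -10, Rational(-1, 9)), -4), -455) = Add(Mul(Rational(20, 9), -4), -455) = Add(Rational(-80, 9), -455) = Rational(-4175, 9)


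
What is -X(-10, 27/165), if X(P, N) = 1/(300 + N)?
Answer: -55/16509 ≈ -0.0033315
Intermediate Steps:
-X(-10, 27/165) = -1/(300 + 27/165) = -1/(300 + 27*(1/165)) = -1/(300 + 9/55) = -1/16509/55 = -1*55/16509 = -55/16509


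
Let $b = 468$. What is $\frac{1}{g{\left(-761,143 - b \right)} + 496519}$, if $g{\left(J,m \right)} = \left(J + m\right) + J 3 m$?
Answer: $\frac{1}{1237408} \approx 8.0814 \cdot 10^{-7}$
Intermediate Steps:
$g{\left(J,m \right)} = J + m + 3 J m$ ($g{\left(J,m \right)} = \left(J + m\right) + 3 J m = J + m + 3 J m$)
$\frac{1}{g{\left(-761,143 - b \right)} + 496519} = \frac{1}{\left(-761 + \left(143 - 468\right) + 3 \left(-761\right) \left(143 - 468\right)\right) + 496519} = \frac{1}{\left(-761 - 325 + 3 \left(-761\right) \left(-325\right)\right) + 496519} = \frac{1}{\left(-761 - 325 + 741975\right) + 496519} = \frac{1}{740889 + 496519} = \frac{1}{1237408}$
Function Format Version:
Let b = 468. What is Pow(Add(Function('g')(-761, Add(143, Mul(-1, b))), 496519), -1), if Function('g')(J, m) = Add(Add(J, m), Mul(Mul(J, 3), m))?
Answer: Rational(1, 1237408) ≈ 8.0814e-7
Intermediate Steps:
Function('g')(J, m) = Add(J, m, Mul(3, J, m)) (Function('g')(J, m) = Add(Add(J, m), Mul(Mul(3, J), m)) = Add(Add(J, m), Mul(3, J, m)) = Add(J, m, Mul(3, J, m)))
Pow(Add(Function('g')(-761, Add(143, Mul(-1, b))), 496519), -1) = Pow(Add(Add(-761, Add(143, Mul(-1, 468)), Mul(3, -761, Add(143, Mul(-1, 468)))), 496519), -1) = Pow(Add(Add(-761, Add(143, -468), Mul(3, -761, Add(143, -468))), 496519), -1) = Pow(Add(Add(-761, -325, Mul(3, -761, -325)), 496519), -1) = Pow(Add(Add(-761, -325, 741975), 496519), -1) = Pow(Add(740889, 496519), -1) = Pow(1237408, -1) = Rational(1, 1237408)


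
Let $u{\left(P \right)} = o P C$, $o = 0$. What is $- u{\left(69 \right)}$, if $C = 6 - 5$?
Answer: $0$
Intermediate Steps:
$C = 1$ ($C = 6 - 5 = 1$)
$u{\left(P \right)} = 0$ ($u{\left(P \right)} = 0 P 1 = 0 \cdot 1 = 0$)
$- u{\left(69 \right)} = \left(-1\right) 0 = 0$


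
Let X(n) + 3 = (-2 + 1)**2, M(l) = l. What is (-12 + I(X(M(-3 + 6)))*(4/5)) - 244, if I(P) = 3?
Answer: -1268/5 ≈ -253.60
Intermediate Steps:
X(n) = -2 (X(n) = -3 + (-2 + 1)**2 = -3 + (-1)**2 = -3 + 1 = -2)
(-12 + I(X(M(-3 + 6)))*(4/5)) - 244 = (-12 + 3*(4/5)) - 244 = (-12 + 12/5) - 244 = -48/5 - 244 = -1268/5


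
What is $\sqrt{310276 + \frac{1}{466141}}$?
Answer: $\frac{\sqrt{67419075214775297}}{466141} \approx 557.02$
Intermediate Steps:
$\sqrt{310276 + \frac{1}{466141}} = \sqrt{\frac{144632364917}{466141}} = \frac{\sqrt{67419075214775297}}{466141}$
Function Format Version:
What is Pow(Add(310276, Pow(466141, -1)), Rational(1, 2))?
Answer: Mul(Rational(1, 466141), Pow(67419075214775297, Rational(1, 2))) ≈ 557.02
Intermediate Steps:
Pow(Add(310276, Pow(466141, -1)), Rational(1, 2)) = Pow(Add(310276, Rational(1, 466141)), Rational(1, 2)) = Pow(Rational(144632364917, 466141), Rational(1, 2)) = Mul(Rational(1, 466141), Pow(67419075214775297, Rational(1, 2)))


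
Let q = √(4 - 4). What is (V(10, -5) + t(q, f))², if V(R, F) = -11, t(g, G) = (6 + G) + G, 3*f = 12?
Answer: 9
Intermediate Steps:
q = 0 (q = √0 = 0)
f = 4 (f = (⅓)*12 = 4)
t(g, G) = 6 + 2*G
(V(10, -5) + t(q, f))² = (-11 + (6 + 2*4))² = (-11 + (6 + 8))² = (-11 + 14)² = 3² = 9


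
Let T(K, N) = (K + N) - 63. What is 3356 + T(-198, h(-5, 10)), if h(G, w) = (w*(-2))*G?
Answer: 3195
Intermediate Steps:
h(G, w) = -2*G*w (h(G, w) = (-2*w)*G = -2*G*w)
T(K, N) = -63 + K + N
3356 + T(-198, h(-5, 10)) = 3356 + (-63 - 198 - 2*(-5)*10) = 3356 + (-63 - 198 + 100) = 3356 - 161 = 3195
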